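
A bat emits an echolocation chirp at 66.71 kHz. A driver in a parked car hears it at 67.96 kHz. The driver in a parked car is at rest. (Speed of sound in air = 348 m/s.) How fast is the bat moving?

6.4 m/s

f' > f, so the bat is approaching.
f' = f · v/(v − v_s) ⇒ v_s = v · |1 − f/f'|.
v_s = 348 × |1 − 66.71/67.96| = 348 × 0.01839 ≈ 6.4 m/s.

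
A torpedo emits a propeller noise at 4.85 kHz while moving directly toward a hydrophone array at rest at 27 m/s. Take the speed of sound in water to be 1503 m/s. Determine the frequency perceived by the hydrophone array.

Only the source moves, toward the listener, so f' = f · v/(v − v_s).
f' = 4.85 × 1503/(1503 − 27) = 4.85 × 1503/1476 ≈ 4.94 kHz.

4.94 kHz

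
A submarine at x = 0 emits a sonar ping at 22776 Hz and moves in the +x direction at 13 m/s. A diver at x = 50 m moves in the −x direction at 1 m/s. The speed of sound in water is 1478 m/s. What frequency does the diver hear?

The observer lies on the +x side, so the source is heading toward the observer and the observer is heading toward the source.
With source approaching and observer approaching, f' = f · (v + v_o)/(v − v_s).
f' = 22776 × (1478 + 1)/(1478 − 13) = 22776 × 1479/1465 ≈ 22994 Hz.

22994 Hz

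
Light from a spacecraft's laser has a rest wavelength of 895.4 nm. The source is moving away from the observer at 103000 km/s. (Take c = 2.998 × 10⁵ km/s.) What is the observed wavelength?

β = v/c = 103000/299800 = 0.3436.
Relativistic Doppler for wavelength: λ' = λ₀ · √((1 + β)/(1 − β)).
λ' = 895.4 × √(1.3436/0.6564) = 895.4 × 1.43065 ≈ 1281.0 nm.

1281.0 nm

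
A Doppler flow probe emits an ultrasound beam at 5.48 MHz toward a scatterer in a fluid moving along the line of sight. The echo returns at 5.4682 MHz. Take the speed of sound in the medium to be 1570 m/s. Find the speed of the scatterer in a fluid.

1.69 m/s

Double Doppler shift off a moving reflector: f₂ = f₀ · (v + u)/(v − u) (u > 0 toward emitter).
Rearranging, u = v · (f₂ − f₀)/(f₂ + f₀) = 1570 × -0.0118/10.9482 ≈ -1.69 m/s.
So the scatterer in a fluid is moving at 1.69 m/s away from the emitter.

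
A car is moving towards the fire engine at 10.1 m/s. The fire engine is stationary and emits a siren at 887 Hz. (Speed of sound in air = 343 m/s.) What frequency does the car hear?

Moving observer, stationary source: f' = f · (v + v_o)/v.
f' = 887 × (343 + 10.1)/343 = 887 × 353.1/343 ≈ 913 Hz.

913 Hz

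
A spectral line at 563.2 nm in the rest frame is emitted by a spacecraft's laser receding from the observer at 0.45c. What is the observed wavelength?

914.5 nm

Relativistic Doppler for wavelength: λ' = λ₀ · √((1 + β)/(1 − β)).
λ' = 563.2 × √(1.4500/0.5500) = 563.2 × 1.62369 ≈ 914.5 nm.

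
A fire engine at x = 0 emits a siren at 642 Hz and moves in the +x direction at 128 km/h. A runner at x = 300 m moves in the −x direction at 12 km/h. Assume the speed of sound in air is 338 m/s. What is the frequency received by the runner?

725 Hz

128 km/h = 35.56 m/s; 12 km/h = 3.333 m/s.
The observer lies on the +x side, so the source is heading toward the observer and the observer is heading toward the source.
With source approaching and observer approaching, f' = f · (v + v_o)/(v − v_s).
f' = 642 × (338 + 3.333)/(338 − 35.56) = 642 × 341.33/302.44 ≈ 725 Hz.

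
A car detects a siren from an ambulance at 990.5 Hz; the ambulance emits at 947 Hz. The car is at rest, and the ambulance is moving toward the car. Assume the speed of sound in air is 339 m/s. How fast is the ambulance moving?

f' = f · v/(v − v_s) ⇒ v_s = v · |1 − f/f'|.
v_s = 339 × |1 − 947/990.5| = 339 × 0.04392 ≈ 14.9 m/s.

14.9 m/s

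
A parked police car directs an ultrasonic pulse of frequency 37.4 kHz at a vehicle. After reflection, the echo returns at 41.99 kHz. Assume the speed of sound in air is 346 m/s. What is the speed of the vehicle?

20.0 m/s

Double Doppler shift off a moving reflector: f₂ = f₀ · (v + u)/(v − u) (u > 0 toward emitter).
Rearranging, u = v · (f₂ − f₀)/(f₂ + f₀) = 346 × 4.59/79.39 ≈ 20.0 m/s.
So the vehicle is moving at 20.0 m/s toward the emitter.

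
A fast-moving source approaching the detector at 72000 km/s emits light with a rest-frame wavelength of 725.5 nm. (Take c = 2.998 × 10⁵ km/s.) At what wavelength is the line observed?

567.9 nm

β = v/c = 72000/299800 = 0.2402.
Relativistic Doppler for wavelength: λ' = λ₀ · √((1 − β)/(1 + β)).
λ' = 725.5 × √(0.7598/1.2402) = 725.5 × 0.78275 ≈ 567.9 nm.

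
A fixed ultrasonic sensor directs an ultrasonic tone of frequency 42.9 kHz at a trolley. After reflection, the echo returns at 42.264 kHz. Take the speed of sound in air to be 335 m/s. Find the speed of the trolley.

Double Doppler shift off a moving reflector: f₂ = f₀ · (v + u)/(v − u) (u > 0 toward emitter).
Rearranging, u = v · (f₂ − f₀)/(f₂ + f₀) = 335 × -0.636/85.164 ≈ -2.50 m/s.
So the trolley is moving at 2.50 m/s away from the emitter.

2.50 m/s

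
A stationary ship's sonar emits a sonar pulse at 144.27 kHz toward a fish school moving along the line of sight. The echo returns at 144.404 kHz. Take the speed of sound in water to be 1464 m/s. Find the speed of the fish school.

Double Doppler shift off a moving reflector: f₂ = f₀ · (v + u)/(v − u) (u > 0 toward emitter).
Rearranging, u = v · (f₂ − f₀)/(f₂ + f₀) = 1464 × 0.134/288.674 ≈ 0.68 m/s.
So the fish school is moving at 0.68 m/s toward the emitter.

0.68 m/s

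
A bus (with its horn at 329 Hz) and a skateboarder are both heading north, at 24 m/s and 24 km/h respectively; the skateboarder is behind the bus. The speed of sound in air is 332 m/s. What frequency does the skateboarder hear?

313 Hz

24 km/h = 6.667 m/s.
The skateboarder is behind, so the bus is moving away from it while the skateboarder is moving toward the bus.
General Doppler shift: f' = f · (v + v_o)/(v + v_s).
f' = 329 × (332 + 6.667)/(332 + 24) = 329 × 338.67/356 ≈ 313 Hz.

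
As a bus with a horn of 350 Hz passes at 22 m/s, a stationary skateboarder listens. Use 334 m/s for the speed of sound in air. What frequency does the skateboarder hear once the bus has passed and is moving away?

Receding: f₂ = f · v/(v + v_s) = 350 × 334/356 ≈ 328 Hz.

328 Hz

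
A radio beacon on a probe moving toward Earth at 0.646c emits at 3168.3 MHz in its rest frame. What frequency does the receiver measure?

6831.9 MHz

Relativistic Doppler for frequency: f' = f₀ · √((1 + β)/(1 − β)).
f' = 3168.3 × √(1.6460/0.3540) = 3168.3 × 2.15632 ≈ 6831.9 MHz.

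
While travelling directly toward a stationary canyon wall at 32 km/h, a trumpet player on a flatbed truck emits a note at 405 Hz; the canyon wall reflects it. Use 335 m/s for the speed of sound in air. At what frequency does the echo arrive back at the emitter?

427 Hz

32 km/h = 8.889 m/s.
The canyon wall receives the sound from a moving source: f₁ = f₀ · v/(v − v_e) = 405 × 335/326.11 ≈ 416 Hz.
On the return leg the trumpet player on a flatbed truck is a moving observer: f₂ = f₁ · (v + v_e)/v = 416 × 343.89/335 ≈ 427 Hz.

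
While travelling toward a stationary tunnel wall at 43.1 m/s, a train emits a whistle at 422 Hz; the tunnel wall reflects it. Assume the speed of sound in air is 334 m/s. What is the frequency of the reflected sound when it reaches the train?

The tunnel wall receives the sound from a moving source: f₁ = f₀ · v/(v − v_e) = 422 × 334/290.9 ≈ 485 Hz.
On the return leg the train is a moving observer: f₂ = f₁ · (v + v_e)/v = 485 × 377.1/334 ≈ 547 Hz.
Equivalently f₂ = f₀ · (v + v_e)/(v − v_e).

547 Hz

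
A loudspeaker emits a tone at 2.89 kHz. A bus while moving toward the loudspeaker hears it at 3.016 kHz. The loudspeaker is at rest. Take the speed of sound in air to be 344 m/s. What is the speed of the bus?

f' = f · (v + v_o)/v ⇒ v_o = v · |f'/f − 1|.
v_o = 344 × |3.016/2.89 − 1| = 344 × 0.0436 ≈ 15.0 m/s.

15.0 m/s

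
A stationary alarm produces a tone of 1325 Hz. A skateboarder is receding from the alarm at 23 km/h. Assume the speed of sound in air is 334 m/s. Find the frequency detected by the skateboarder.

23 km/h = 6.389 m/s.
Moving observer, stationary source: f' = f · (v − v_o)/v.
f' = 1325 × (334 − 6.389)/334 = 1325 × 327.61/334 ≈ 1300 Hz.

1300 Hz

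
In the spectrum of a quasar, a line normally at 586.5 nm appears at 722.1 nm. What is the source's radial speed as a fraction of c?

λ'/λ₀ = 1.2312 > 1 (redshift), so the source is receding.
λ'/λ₀ = √((1 + β)/(1 − β)) for a receding source ⇒ β = (r² − 1)/(r² + 1) with r = λ'/λ₀.
β = (1.5159 − 1)/(1.5159 + 1) ≈ 0.205.

0.205c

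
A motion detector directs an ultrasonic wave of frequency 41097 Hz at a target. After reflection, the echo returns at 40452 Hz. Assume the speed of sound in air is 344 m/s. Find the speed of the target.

2.72 m/s

Double Doppler shift off a moving reflector: f₂ = f₀ · (v + u)/(v − u) (u > 0 toward emitter).
Rearranging, u = v · (f₂ − f₀)/(f₂ + f₀) = 344 × -645/81549 ≈ -2.72 m/s.
So the target is moving at 2.72 m/s away from the emitter.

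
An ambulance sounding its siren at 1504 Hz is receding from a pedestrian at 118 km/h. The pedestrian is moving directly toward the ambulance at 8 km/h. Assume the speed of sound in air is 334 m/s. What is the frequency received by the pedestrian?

118 km/h = 32.78 m/s; 8 km/h = 2.222 m/s.
With source receding and observer approaching, f' = f · (v + v_o)/(v + v_s).
f' = 1504 × (334 + 2.222)/(334 + 32.78) = 1504 × 336.22/366.78 ≈ 1379 Hz.

1379 Hz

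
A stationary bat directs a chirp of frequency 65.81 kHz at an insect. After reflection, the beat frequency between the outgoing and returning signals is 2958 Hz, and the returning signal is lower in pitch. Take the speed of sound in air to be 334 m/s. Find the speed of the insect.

7.7 m/s

Double Doppler shift off a moving reflector: f₂ = f₀ · (v + u)/(v − u) (u > 0 toward emitter).
Returning signal is lower, so f₂ = f₀ − Δf = 65810 − 2958 = 62852 Hz.
Rearranging, u = v · (f₂ − f₀)/(f₂ + f₀) = 334 × -2958/128662 ≈ -7.7 m/s.
So the insect is moving at 7.7 m/s away from the emitter.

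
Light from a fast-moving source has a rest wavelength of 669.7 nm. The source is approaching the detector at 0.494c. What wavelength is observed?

Relativistic Doppler for wavelength: λ' = λ₀ · √((1 − β)/(1 + β)).
λ' = 669.7 × √(0.5060/1.4940) = 669.7 × 0.58197 ≈ 389.7 nm.

389.7 nm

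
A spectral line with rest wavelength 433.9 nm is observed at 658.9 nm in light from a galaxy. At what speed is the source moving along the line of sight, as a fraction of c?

λ'/λ₀ = 1.5186 > 1 (redshift), so the source is receding.
λ'/λ₀ = √((1 + β)/(1 − β)) for a receding source ⇒ β = (r² − 1)/(r² + 1) with r = λ'/λ₀.
β = (2.3060 − 1)/(2.3060 + 1) ≈ 0.395.

0.395c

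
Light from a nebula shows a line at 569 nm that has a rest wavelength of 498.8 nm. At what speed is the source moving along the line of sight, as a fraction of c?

λ'/λ₀ = 1.1407 > 1 (redshift), so the source is receding.
λ'/λ₀ = √((1 + β)/(1 − β)) for a receding source ⇒ β = (r² − 1)/(r² + 1) with r = λ'/λ₀.
β = (1.3013 − 1)/(1.3013 + 1) ≈ 0.131.

0.131c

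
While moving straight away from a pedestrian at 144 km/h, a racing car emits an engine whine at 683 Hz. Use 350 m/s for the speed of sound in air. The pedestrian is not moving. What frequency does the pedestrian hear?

613 Hz

144 km/h = 40 m/s.
With the source moving away from a stationary observer, f' = f · v/(v + v_s).
f' = 683 × 350/(350 + 40) = 683 × 350/390 ≈ 613 Hz.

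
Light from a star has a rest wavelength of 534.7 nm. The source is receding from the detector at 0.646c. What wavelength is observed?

1153.0 nm

Relativistic Doppler for wavelength: λ' = λ₀ · √((1 + β)/(1 − β)).
λ' = 534.7 × √(1.6460/0.3540) = 534.7 × 2.15632 ≈ 1153.0 nm.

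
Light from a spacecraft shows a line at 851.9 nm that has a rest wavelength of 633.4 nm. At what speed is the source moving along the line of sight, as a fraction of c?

0.288c

λ'/λ₀ = 1.3450 > 1 (redshift), so the source is receding.
λ'/λ₀ = √((1 + β)/(1 − β)) for a receding source ⇒ β = (r² − 1)/(r² + 1) with r = λ'/λ₀.
β = (1.8089 − 1)/(1.8089 + 1) ≈ 0.288.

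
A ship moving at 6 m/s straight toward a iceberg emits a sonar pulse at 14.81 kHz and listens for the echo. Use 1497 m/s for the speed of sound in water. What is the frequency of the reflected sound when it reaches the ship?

14.93 kHz

The iceberg receives the sound from a moving source: f₁ = f₀ · v/(v − v_e) = 14.81 × 1497/1491 ≈ 14.87 kHz.
On the return leg the ship is a moving observer: f₂ = f₁ · (v + v_e)/v = 14.87 × 1503/1497 ≈ 14.93 kHz.
Equivalently f₂ = f₀ · (v + v_e)/(v − v_e).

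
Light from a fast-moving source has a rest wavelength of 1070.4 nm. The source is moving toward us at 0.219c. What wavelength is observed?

Relativistic Doppler for wavelength: λ' = λ₀ · √((1 − β)/(1 + β)).
λ' = 1070.4 × √(0.7810/1.2190) = 1070.4 × 0.80043 ≈ 856.8 nm.

856.8 nm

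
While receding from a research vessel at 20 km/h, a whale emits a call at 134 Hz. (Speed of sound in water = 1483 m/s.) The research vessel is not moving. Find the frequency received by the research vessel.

133 Hz

20 km/h = 5.556 m/s.
With the source moving away from a stationary observer, f' = f · v/(v + v_s).
f' = 134 × 1483/(1483 + 5.556) = 134 × 1483/1489 ≈ 133 Hz.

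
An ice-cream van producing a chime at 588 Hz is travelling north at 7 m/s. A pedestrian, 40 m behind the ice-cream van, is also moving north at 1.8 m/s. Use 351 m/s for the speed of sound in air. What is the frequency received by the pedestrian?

The pedestrian is behind, so the ice-cream van is moving away from it while the pedestrian is moving toward the ice-cream van.
General Doppler shift: f' = f · (v + v_o)/(v + v_s).
f' = 588 × (351 + 1.8)/(351 + 7) = 588 × 352.8/358 ≈ 579 Hz.

579 Hz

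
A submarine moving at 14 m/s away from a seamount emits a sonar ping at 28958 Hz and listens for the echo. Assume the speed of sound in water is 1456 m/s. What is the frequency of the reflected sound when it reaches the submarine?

The seamount receives the sound from a moving source: f₁ = f₀ · v/(v + v_e) = 28958 × 1456/1470 ≈ 28682 Hz.
On the return leg the submarine is a moving observer: f₂ = f₁ · (v − v_e)/v = 28682 × 1442/1456 ≈ 28406 Hz.
Equivalently f₂ = f₀ · (v − v_e)/(v + v_e).

28406 Hz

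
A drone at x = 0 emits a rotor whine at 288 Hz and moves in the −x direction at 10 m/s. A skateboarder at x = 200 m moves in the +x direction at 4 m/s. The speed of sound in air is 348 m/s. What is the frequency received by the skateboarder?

277 Hz

The observer lies on the +x side, so the source is heading away from the observer and the observer is heading away from the source.
General Doppler shift: f' = f · (v − v_o)/(v + v_s).
f' = 288 × (348 − 4)/(348 + 10) = 288 × 344/358 ≈ 277 Hz.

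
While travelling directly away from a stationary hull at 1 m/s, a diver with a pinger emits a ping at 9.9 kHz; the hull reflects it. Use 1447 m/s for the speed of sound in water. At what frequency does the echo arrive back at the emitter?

The hull receives the sound from a moving source: f₁ = f₀ · v/(v + v_e) = 9.9 × 1447/1448 ≈ 9.89 kHz.
On the return leg the diver with a pinger is a moving observer: f₂ = f₁ · (v − v_e)/v = 9.89 × 1446/1447 ≈ 9.89 kHz.

9.89 kHz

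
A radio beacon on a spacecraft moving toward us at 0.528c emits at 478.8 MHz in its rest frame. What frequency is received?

861.5 MHz

Relativistic Doppler for frequency: f' = f₀ · √((1 + β)/(1 − β)).
f' = 478.8 × √(1.5280/0.4720) = 478.8 × 1.79925 ≈ 861.5 MHz.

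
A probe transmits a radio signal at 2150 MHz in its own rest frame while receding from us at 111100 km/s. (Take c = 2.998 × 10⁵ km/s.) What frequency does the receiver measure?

β = v/c = 111100/299800 = 0.3706.
Relativistic Doppler for frequency: f' = f₀ · √((1 − β)/(1 + β)).
f' = 2150 × √(0.6294/1.3706) = 2150 × 0.67767 ≈ 1457.0 MHz.

1457.0 MHz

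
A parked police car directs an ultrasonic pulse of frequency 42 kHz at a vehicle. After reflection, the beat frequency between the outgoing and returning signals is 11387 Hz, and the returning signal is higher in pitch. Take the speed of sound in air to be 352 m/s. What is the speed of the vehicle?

42 m/s

Double Doppler shift off a moving reflector: f₂ = f₀ · (v + u)/(v − u) (u > 0 toward emitter).
Returning signal is higher, so f₂ = f₀ + Δf = 42000 + 11387 = 53387 Hz.
Rearranging, u = v · (f₂ − f₀)/(f₂ + f₀) = 352 × 11387/95387 ≈ 42 m/s.
So the vehicle is moving at 42 m/s toward the emitter.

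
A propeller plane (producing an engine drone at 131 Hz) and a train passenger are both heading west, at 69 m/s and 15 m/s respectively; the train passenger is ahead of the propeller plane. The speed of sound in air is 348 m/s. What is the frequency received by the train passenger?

156 Hz

The train passenger is ahead, so the propeller plane is moving toward it while the train passenger is moving away from the propeller plane.
With source approaching and observer receding, f' = f · (v − v_o)/(v − v_s).
f' = 131 × (348 − 15)/(348 − 69) = 131 × 333/279 ≈ 156 Hz.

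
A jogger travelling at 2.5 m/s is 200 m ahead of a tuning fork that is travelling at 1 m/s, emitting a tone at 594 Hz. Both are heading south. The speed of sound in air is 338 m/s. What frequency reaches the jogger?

591 Hz

The jogger is ahead, so the tuning fork is moving toward it while the jogger is moving away from the tuning fork.
General Doppler shift: f' = f · (v − v_o)/(v − v_s).
f' = 594 × (338 − 2.5)/(338 − 1) = 594 × 335.5/337 ≈ 591 Hz.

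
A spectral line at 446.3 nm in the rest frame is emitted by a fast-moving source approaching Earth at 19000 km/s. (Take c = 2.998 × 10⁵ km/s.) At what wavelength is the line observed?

β = v/c = 19000/299800 = 0.0634.
Relativistic Doppler for wavelength: λ' = λ₀ · √((1 − β)/(1 + β)).
λ' = 446.3 × √(0.9366/1.0634) = 446.3 × 0.93851 ≈ 418.9 nm.

418.9 nm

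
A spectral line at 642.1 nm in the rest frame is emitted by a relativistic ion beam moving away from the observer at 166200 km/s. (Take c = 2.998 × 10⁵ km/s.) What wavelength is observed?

1199.2 nm

β = v/c = 166200/299800 = 0.5544.
Relativistic Doppler for wavelength: λ' = λ₀ · √((1 + β)/(1 − β)).
λ' = 642.1 × √(1.5544/0.4456) = 642.1 × 1.86763 ≈ 1199.2 nm.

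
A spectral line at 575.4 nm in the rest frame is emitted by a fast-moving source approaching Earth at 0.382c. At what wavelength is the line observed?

384.8 nm

Relativistic Doppler for wavelength: λ' = λ₀ · √((1 − β)/(1 + β)).
λ' = 575.4 × √(0.6180/1.3820) = 575.4 × 0.66871 ≈ 384.8 nm.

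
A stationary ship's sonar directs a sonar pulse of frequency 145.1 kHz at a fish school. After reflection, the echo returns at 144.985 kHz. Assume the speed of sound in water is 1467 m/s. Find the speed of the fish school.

Double Doppler shift off a moving reflector: f₂ = f₀ · (v + u)/(v − u) (u > 0 toward emitter).
Rearranging, u = v · (f₂ − f₀)/(f₂ + f₀) = 1467 × -0.115/290.085 ≈ -0.58 m/s.
So the fish school is moving at 0.58 m/s away from the emitter.

0.58 m/s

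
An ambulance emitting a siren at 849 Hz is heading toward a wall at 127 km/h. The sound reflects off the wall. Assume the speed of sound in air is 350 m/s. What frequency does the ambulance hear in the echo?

127 km/h = 35.28 m/s.
The wall receives the sound from a moving source: f₁ = f₀ · v/(v − v_e) = 849 × 350/314.72 ≈ 944 Hz.
On the return leg the ambulance is a moving observer: f₂ = f₁ · (v + v_e)/v = 944 × 385.28/350 ≈ 1039 Hz.
Equivalently f₂ = f₀ · (v + v_e)/(v − v_e).

1039 Hz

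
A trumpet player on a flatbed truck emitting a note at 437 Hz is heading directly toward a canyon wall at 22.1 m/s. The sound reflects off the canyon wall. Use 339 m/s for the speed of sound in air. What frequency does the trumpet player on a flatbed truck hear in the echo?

The canyon wall receives the sound from a moving source: f₁ = f₀ · v/(v − v_e) = 437 × 339/316.9 ≈ 467 Hz.
On the return leg the trumpet player on a flatbed truck is a moving observer: f₂ = f₁ · (v + v_e)/v = 467 × 361.1/339 ≈ 498 Hz.
Equivalently f₂ = f₀ · (v + v_e)/(v − v_e).

498 Hz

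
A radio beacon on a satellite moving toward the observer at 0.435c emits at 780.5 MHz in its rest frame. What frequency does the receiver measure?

1243.9 MHz

Relativistic Doppler for frequency: f' = f₀ · √((1 + β)/(1 − β)).
f' = 780.5 × √(1.4350/0.5650) = 780.5 × 1.59368 ≈ 1243.9 MHz.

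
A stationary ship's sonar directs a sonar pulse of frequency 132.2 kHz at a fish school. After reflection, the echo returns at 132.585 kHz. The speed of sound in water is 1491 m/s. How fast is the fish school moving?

Double Doppler shift off a moving reflector: f₂ = f₀ · (v + u)/(v − u) (u > 0 toward emitter).
Rearranging, u = v · (f₂ − f₀)/(f₂ + f₀) = 1491 × 0.385/264.785 ≈ 2.17 m/s.
So the fish school is moving at 2.17 m/s toward the emitter.

2.17 m/s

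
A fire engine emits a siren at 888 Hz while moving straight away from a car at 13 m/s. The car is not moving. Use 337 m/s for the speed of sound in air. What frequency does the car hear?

Only the source moves, away from the listener, so f' = f · v/(v + v_s).
f' = 888 × 337/(337 + 13) = 888 × 337/350 ≈ 855 Hz.

855 Hz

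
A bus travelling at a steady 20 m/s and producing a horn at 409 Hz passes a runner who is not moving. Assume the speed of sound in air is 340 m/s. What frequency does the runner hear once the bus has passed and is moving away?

Receding: f₂ = f · v/(v + v_s) = 409 × 340/360 ≈ 386 Hz.

386 Hz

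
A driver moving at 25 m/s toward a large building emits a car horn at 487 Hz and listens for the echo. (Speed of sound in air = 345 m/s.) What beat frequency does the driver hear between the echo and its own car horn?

The large building receives the sound from a moving source: f₁ = f₀ · v/(v − v_e) = 487 × 345/320 ≈ 525.0 Hz.
On the return leg the driver is a moving observer: f₂ = f₁ · (v + v_e)/v = 525.0 × 370/345 ≈ 563.1 Hz.
Equivalently f₂ = f₀ · (v + v_e)/(v − v_e).
Beat against the emitted tone: |f₂ − f₀| = 2v_e·f₀/(v − v_e) = 2 × 25 × 487/320 ≈ 76 Hz.

76 Hz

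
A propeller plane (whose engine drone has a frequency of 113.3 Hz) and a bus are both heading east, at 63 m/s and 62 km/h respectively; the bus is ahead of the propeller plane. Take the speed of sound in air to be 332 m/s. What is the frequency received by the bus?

62 km/h = 17.22 m/s.
The bus is ahead, so the propeller plane is moving toward it while the bus is moving away from the propeller plane.
General Doppler shift: f' = f · (v − v_o)/(v − v_s).
f' = 113.3 × (332 − 17.22)/(332 − 63) = 113.3 × 314.78/269 ≈ 133 Hz.

133 Hz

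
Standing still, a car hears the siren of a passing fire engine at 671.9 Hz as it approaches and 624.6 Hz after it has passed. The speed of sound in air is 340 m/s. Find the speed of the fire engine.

f₁/f₂ = (v + v_s)/(v − v_s), so v_s = v · (f₁ − f₂)/(f₁ + f₂).
v_s = 340 × (671.9 − 624.6)/(671.9 + 624.6) = 340 × 47.3/1296.5 ≈ 12.4 m/s.

12.4 m/s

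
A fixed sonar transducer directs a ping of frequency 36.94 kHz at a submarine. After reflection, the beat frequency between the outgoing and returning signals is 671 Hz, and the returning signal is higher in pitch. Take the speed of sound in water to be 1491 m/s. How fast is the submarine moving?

Double Doppler shift off a moving reflector: f₂ = f₀ · (v + u)/(v − u) (u > 0 toward emitter).
Returning signal is higher, so f₂ = f₀ + Δf = 36940 + 671 = 37611 Hz.
Rearranging, u = v · (f₂ − f₀)/(f₂ + f₀) = 1491 × 671/74551 ≈ 13.4 m/s.
So the submarine is moving at 13.4 m/s toward the emitter.

13.4 m/s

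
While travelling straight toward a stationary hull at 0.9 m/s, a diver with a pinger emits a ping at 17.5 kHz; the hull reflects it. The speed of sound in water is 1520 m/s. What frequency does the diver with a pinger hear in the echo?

17.52 kHz

The hull receives the sound from a moving source: f₁ = f₀ · v/(v − v_e) = 17.5 × 1520/1519.1 ≈ 17.51 kHz.
On the return leg the diver with a pinger is a moving observer: f₂ = f₁ · (v + v_e)/v = 17.51 × 1520.9/1520 ≈ 17.52 kHz.
Equivalently f₂ = f₀ · (v + v_e)/(v − v_e).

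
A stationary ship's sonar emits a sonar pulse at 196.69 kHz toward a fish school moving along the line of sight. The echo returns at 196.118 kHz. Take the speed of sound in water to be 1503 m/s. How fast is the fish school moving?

2.19 m/s

Double Doppler shift off a moving reflector: f₂ = f₀ · (v + u)/(v − u) (u > 0 toward emitter).
Rearranging, u = v · (f₂ − f₀)/(f₂ + f₀) = 1503 × -0.572/392.808 ≈ -2.19 m/s.
So the fish school is moving at 2.19 m/s away from the emitter.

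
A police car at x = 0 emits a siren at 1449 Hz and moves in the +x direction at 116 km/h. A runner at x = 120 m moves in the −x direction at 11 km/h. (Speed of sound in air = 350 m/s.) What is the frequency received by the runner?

1610 Hz

116 km/h = 32.22 m/s; 11 km/h = 3.056 m/s.
The observer lies on the +x side, so the source is heading toward the observer and the observer is heading toward the source.
Both move, so f' = f · (v + v_o)/(v − v_s).
f' = 1449 × (350 + 3.056)/(350 − 32.22) = 1449 × 353.06/317.78 ≈ 1610 Hz.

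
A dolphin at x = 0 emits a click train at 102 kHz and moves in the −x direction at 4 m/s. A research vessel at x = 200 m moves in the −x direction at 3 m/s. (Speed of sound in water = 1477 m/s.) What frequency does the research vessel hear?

101.9 kHz

The observer lies on the +x side, so the source is heading away from the observer and the observer is heading toward the source.
Both move, so f' = f · (v + v_o)/(v + v_s).
f' = 102 × (1477 + 3)/(1477 + 4) = 102 × 1480/1481 ≈ 101.9 kHz.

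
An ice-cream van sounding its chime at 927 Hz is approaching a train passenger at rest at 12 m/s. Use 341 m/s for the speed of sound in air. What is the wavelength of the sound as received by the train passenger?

35.5 cm

With the source moving toward a stationary observer, f' = f · v/(v − v_s).
f' = 927 × 341/(341 − 12) ≈ 961 Hz.
λ' = v/f' = 341/960.812 ≈ 35.5 cm.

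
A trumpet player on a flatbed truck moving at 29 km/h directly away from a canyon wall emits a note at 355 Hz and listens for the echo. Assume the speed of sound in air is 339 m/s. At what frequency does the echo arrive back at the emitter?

339 Hz

29 km/h = 8.056 m/s.
The canyon wall receives the sound from a moving source: f₁ = f₀ · v/(v + v_e) = 355 × 339/347.06 ≈ 347 Hz.
On the return leg the trumpet player on a flatbed truck is a moving observer: f₂ = f₁ · (v − v_e)/v = 347 × 330.94/339 ≈ 339 Hz.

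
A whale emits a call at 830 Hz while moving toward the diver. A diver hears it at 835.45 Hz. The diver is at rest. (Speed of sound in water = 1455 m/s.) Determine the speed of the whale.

f' = f · v/(v − v_s) ⇒ v_s = v · |1 − f/f'|.
v_s = 1455 × |1 − 830/835.45| = 1455 × 0.006523 ≈ 9.5 m/s.

9.5 m/s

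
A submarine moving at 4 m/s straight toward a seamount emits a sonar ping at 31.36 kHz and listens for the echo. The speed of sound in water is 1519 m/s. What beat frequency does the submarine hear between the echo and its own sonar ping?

166 Hz

The seamount receives the sound from a moving source: f₁ = f₀ · v/(v − v_e) = 31.36 × 1519/1515 ≈ 31.4428 kHz.
On the return leg the submarine is a moving observer: f₂ = f₁ · (v + v_e)/v = 31.4428 × 1523/1519 ≈ 31.5256 kHz.
Equivalently f₂ = f₀ · (v + v_e)/(v − v_e).
Beat against the emitted tone (with f₀ = 31360 Hz): |f₂ − f₀| = 2v_e·f₀/(v − v_e) = 2 × 4 × 31360/1515 ≈ 166 Hz.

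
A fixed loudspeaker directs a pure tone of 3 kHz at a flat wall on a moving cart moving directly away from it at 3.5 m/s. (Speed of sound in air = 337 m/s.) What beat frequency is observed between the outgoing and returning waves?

62 Hz

At the flat wall on a moving cart (a moving observer), f₁ = f₀ · (v − u)/v = 3 × 333.5/337 ≈ 2.9688 kHz.
The reflection then acts as a moving source: f₂ = f₁ · v/(v + u) ≈ 2.9383 kHz.
Equivalently f₂ = f₀ · (v − u)/(v + u).
Beat frequency (with f₀ = 3000 Hz): |f₂ − f₀| = 2u·f₀/(v + u) = 2 × 3.5 × 3000/340.5 ≈ 62 Hz.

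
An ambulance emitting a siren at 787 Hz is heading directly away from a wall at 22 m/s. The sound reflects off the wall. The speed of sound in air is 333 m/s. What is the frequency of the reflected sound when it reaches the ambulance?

689 Hz

The wall receives the sound from a moving source: f₁ = f₀ · v/(v + v_e) = 787 × 333/355 ≈ 738 Hz.
On the return leg the ambulance is a moving observer: f₂ = f₁ · (v − v_e)/v = 738 × 311/333 ≈ 689 Hz.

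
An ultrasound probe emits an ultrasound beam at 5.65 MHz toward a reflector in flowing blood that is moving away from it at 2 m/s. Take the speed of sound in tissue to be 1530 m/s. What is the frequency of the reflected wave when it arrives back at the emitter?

5.635 MHz

At the reflector in flowing blood (a moving observer), f₁ = f₀ · (v − u)/v = 5.65 × 1528/1530 ≈ 5.643 MHz.
On reflection it acts as a source moving away from the stationary detector: f₂ = f₁ · v/(v + u) = 5.643 × 1530/1532 ≈ 5.635 MHz.
Equivalently f₂ = f₀ · (v − u)/(v + u).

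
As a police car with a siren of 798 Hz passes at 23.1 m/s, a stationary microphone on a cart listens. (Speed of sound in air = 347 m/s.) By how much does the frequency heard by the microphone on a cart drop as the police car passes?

107 Hz

Approaching: f₁ = f · v/(v − v_s) = 798 × 347/323.9 ≈ 855 Hz.
Receding: f₂ = f · v/(v + v_s) = 798 × 347/370.1 ≈ 748 Hz.
Drop: f₁ − f₂ = 2f·v·v_s/(v² − v_s²) = 2 × 798 × 347 × 23.1/(347² − 23.1²) ≈ 107 Hz.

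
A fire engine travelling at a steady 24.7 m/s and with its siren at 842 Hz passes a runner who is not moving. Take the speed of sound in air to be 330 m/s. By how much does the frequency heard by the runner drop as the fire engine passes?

127 Hz

Approaching: f₁ = f · v/(v − v_s) = 842 × 330/305.3 ≈ 910 Hz.
Receding: f₂ = f · v/(v + v_s) = 842 × 330/354.7 ≈ 783 Hz.
Drop: f₁ − f₂ = 2f·v·v_s/(v² − v_s²) = 2 × 842 × 330 × 24.7/(330² − 24.7²) ≈ 127 Hz.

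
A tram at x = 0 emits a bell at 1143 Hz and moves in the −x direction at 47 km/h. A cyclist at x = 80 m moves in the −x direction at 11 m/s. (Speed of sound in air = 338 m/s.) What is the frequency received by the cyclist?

47 km/h = 13.06 m/s.
The observer lies on the +x side, so the source is heading away from the observer and the observer is heading toward the source.
With source receding and observer approaching, f' = f · (v + v_o)/(v + v_s).
f' = 1143 × (338 + 11)/(338 + 13.06) = 1143 × 349/351.06 ≈ 1136 Hz.

1136 Hz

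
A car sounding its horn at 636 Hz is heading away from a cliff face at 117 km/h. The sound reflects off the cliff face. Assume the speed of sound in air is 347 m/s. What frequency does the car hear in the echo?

527 Hz

117 km/h = 32.5 m/s.
The cliff face receives the sound from a moving source: f₁ = f₀ · v/(v + v_e) = 636 × 347/379.5 ≈ 582 Hz.
On the return leg the car is a moving observer: f₂ = f₁ · (v − v_e)/v = 582 × 314.5/347 ≈ 527 Hz.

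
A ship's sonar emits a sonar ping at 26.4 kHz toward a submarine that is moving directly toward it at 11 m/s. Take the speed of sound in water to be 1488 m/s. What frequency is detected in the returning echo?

At the submarine (a moving observer), f₁ = f₀ · (v + u)/v = 26.4 × 1499/1488 ≈ 26.6 kHz.
The reflection then acts as a moving source: f₂ = f₁ · v/(v − u) ≈ 26.8 kHz.
Equivalently f₂ = f₀ · (v + u)/(v − u).

26.8 kHz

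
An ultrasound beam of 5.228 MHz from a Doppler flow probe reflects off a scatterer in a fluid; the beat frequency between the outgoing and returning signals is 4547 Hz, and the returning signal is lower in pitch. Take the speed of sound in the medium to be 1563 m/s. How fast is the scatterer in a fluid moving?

0.68 m/s

Double Doppler shift off a moving reflector: f₂ = f₀ · (v + u)/(v − u) (u > 0 toward emitter).
Returning signal is lower, so f₂ = f₀ − Δf = 5228000 − 4547 = 5223453 Hz.
Rearranging, u = v · (f₂ − f₀)/(f₂ + f₀) = 1563 × -4547/10451453 ≈ -0.68 m/s.
So the scatterer in a fluid is moving at 0.68 m/s away from the emitter.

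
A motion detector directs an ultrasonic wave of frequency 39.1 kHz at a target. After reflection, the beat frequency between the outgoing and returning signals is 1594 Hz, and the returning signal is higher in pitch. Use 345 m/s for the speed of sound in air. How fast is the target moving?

6.9 m/s

Double Doppler shift off a moving reflector: f₂ = f₀ · (v + u)/(v − u) (u > 0 toward emitter).
Returning signal is higher, so f₂ = f₀ + Δf = 39100 + 1594 = 40694 Hz.
Rearranging, u = v · (f₂ − f₀)/(f₂ + f₀) = 345 × 1594/79794 ≈ 6.9 m/s.
So the target is moving at 6.9 m/s toward the emitter.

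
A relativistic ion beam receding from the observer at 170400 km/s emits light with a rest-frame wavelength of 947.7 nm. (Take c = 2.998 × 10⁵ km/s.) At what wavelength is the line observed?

β = v/c = 170400/299800 = 0.5684.
Relativistic Doppler for wavelength: λ' = λ₀ · √((1 + β)/(1 − β)).
λ' = 947.7 × √(1.5684/0.4316) = 947.7 × 1.90623 ≈ 1806.5 nm.

1806.5 nm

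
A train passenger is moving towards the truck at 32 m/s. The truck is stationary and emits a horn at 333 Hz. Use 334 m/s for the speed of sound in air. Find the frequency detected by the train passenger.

Moving observer, stationary source: f' = f · (v + v_o)/v.
f' = 333 × (334 + 32)/334 = 333 × 366/334 ≈ 365 Hz.

365 Hz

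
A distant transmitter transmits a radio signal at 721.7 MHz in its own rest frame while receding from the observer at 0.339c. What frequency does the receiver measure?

Relativistic Doppler for frequency: f' = f₀ · √((1 − β)/(1 + β)).
f' = 721.7 × √(0.6610/1.3390) = 721.7 × 0.70260 ≈ 507.1 MHz.

507.1 MHz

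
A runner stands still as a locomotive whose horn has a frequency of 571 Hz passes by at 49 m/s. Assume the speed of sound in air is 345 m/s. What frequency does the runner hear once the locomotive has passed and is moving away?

Receding: f₂ = f · v/(v + v_s) = 571 × 345/394 ≈ 500 Hz.

500 Hz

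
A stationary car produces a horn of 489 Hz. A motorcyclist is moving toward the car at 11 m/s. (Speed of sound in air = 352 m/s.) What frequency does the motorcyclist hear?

Only the observer moves, toward the source, so f' = f · (v + v_o)/v.
f' = 489 × (352 + 11)/352 = 489 × 363/352 ≈ 504 Hz.

504 Hz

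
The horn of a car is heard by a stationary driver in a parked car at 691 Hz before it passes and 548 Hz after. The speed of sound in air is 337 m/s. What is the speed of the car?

f₁/f₂ = (v + v_s)/(v − v_s), so v_s = v · (f₁ − f₂)/(f₁ + f₂).
v_s = 337 × (691 − 548)/(691 + 548) = 337 × 143/1239 ≈ 39 m/s.

39 m/s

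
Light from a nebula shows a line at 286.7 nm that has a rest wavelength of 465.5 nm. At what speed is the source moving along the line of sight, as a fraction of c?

0.450

λ'/λ₀ = 0.6159 < 1 (blueshift), so the source is approaching.
λ'/λ₀ = √((1 − β)/(1 + β)) for an approaching source ⇒ β = (1 − r²)/(1 + r²) with r = λ'/λ₀.
β = (1 − 0.3793)/(1 + 0.3793) ≈ 0.450.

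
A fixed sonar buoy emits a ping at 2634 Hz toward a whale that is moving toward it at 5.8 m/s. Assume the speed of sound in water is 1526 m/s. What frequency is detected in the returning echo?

The whale first receives the wave as a moving observer: f₁ = f₀ · (v + u)/v = 2634 × (1526 + 5.8)/1526 ≈ 2644 Hz.
On reflection it acts as a source moving toward the stationary detector: f₂ = f₁ · v/(v − u) = 2644 × 1526/1520.2 ≈ 2654 Hz.
Equivalently f₂ = f₀ · (v + u)/(v − u).

2654 Hz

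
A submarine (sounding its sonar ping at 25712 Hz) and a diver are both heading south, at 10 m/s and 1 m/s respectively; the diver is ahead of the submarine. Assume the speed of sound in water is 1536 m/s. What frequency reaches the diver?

25864 Hz

The diver is ahead, so the submarine is moving toward it while the diver is moving away from the submarine.
With source approaching and observer receding, f' = f · (v − v_o)/(v − v_s).
f' = 25712 × (1536 − 1)/(1536 − 10) = 25712 × 1535/1526 ≈ 25864 Hz.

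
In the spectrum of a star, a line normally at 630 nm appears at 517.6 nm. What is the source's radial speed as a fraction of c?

λ'/λ₀ = 0.8216 < 1 (blueshift), so the source is approaching.
λ'/λ₀ = √((1 − β)/(1 + β)) for an approaching source ⇒ β = (1 − r²)/(1 + r²) with r = λ'/λ₀.
β = (1 − 0.6750)/(1 + 0.6750) ≈ 0.194.

0.194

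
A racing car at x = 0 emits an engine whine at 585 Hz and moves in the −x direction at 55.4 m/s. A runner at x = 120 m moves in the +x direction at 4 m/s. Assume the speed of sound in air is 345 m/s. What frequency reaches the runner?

The observer lies on the +x side, so the source is heading away from the observer and the observer is heading away from the source.
Both move, so f' = f · (v − v_o)/(v + v_s).
f' = 585 × (345 − 4)/(345 + 55.4) = 585 × 341/400.4 ≈ 498 Hz.

498 Hz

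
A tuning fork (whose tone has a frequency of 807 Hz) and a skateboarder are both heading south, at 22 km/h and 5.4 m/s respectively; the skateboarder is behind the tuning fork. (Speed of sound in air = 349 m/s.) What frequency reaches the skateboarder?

805 Hz

22 km/h = 6.111 m/s.
The skateboarder is behind, so the tuning fork is moving away from it while the skateboarder is moving toward the tuning fork.
Both move, so f' = f · (v + v_o)/(v + v_s).
f' = 807 × (349 + 5.4)/(349 + 6.111) = 807 × 354.4/355.11 ≈ 805 Hz.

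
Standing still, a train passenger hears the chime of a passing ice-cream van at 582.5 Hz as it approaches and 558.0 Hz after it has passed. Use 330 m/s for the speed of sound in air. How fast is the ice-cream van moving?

f₁/f₂ = (v + v_s)/(v − v_s), so v_s = v · (f₁ − f₂)/(f₁ + f₂).
v_s = 330 × (582.5 − 558.0)/(582.5 + 558.0) = 330 × 24.5/1140.5 ≈ 7.1 m/s.

7.1 m/s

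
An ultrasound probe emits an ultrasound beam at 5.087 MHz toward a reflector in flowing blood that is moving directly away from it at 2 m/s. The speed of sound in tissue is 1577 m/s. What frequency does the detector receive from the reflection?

The reflector in flowing blood first receives the wave as a moving observer: f₁ = f₀ · (v − u)/v = 5.087 × (1577 − 2)/1577 ≈ 5.081 MHz.
On reflection it acts as a source moving away from the stationary detector: f₂ = f₁ · v/(v + u) = 5.081 × 1577/1579 ≈ 5.074 MHz.

5.074 MHz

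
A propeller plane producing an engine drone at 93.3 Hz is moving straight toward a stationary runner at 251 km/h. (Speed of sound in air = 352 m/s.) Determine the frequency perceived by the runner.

251 km/h = 69.72 m/s.
With the source moving toward a stationary observer, f' = f · v/(v − v_s).
f' = 93.3 × 352/(352 − 69.72) = 93.3 × 352/282.3 ≈ 116 Hz.

116 Hz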